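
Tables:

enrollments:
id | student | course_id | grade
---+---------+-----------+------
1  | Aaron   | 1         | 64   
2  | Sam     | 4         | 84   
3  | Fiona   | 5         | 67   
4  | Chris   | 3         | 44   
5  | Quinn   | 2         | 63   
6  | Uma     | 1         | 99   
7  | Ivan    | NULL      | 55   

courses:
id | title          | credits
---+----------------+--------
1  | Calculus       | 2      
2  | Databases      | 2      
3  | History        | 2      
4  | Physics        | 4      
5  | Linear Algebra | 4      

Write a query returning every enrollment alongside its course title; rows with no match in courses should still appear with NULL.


LEFT JOIN keeps every row from enrollments (the left table); where course_id has no match in courses, the course columns become NULL. Walk through each enrollment:
  - enrollment 1 (Aaron): course_id=1 -> matches Calculus
  - enrollment 2 (Sam): course_id=4 -> matches Physics
  - enrollment 3 (Fiona): course_id=5 -> matches Linear Algebra
  - enrollment 4 (Chris): course_id=3 -> matches History
  - enrollment 5 (Quinn): course_id=2 -> matches Databases
  - enrollment 6 (Uma): course_id=1 -> matches Calculus
  - enrollment 7 (Ivan): course_id=NULL, no match -> kept with NULL
All 7 rows appear; 1 has NULL course.

SQL:
SELECT a.student, b.title AS course
FROM enrollments a
LEFT JOIN courses b ON a.course_id = b.id

Result:
student | course        
--------+---------------
Aaron   | Calculus      
Sam     | Physics       
Fiona   | Linear Algebra
Chris   | History       
Quinn   | Databases     
Uma     | Calculus      
Ivan    | NULL          


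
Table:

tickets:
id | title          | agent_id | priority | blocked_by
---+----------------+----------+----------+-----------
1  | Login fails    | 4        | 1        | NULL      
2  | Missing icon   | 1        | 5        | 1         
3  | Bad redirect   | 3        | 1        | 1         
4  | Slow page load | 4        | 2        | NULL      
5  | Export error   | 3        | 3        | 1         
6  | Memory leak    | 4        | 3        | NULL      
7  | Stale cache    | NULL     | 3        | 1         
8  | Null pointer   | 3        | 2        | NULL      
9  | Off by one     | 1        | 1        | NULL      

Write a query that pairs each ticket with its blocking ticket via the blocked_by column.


This is a self-join: tickets is joined to a second copy of itself, matching each row's blocked_by to another row's id. Use LEFT JOIN so rows with blocked_by=NULL are kept.
  - ticket 1 (Login fails): blocked_by=NULL -> NULL
  - ticket 2 (Missing icon): blocked_by=1 -> Login fails
  - ticket 3 (Bad redirect): blocked_by=1 -> Login fails
  - ticket 4 (Slow page load): blocked_by=NULL -> NULL
  - ticket 5 (Export error): blocked_by=1 -> Login fails
  - ticket 6 (Memory leak): blocked_by=NULL -> NULL
  - ticket 7 (Stale cache): blocked_by=1 -> Login fails
  - ticket 8 (Null pointer): blocked_by=NULL -> NULL
  - ticket 9 (Off by one): blocked_by=NULL -> NULL

SQL:
SELECT a.title AS item, b.title AS blocked_by
FROM tickets a
LEFT JOIN tickets b ON a.blocked_by = b.id

Result:
item           | blocked_by 
---------------+------------
Login fails    | NULL       
Missing icon   | Login fails
Bad redirect   | Login fails
Slow page load | NULL       
Export error   | Login fails
Memory leak    | NULL       
Stale cache    | Login fails
Null pointer   | NULL       
Off by one     | NULL       


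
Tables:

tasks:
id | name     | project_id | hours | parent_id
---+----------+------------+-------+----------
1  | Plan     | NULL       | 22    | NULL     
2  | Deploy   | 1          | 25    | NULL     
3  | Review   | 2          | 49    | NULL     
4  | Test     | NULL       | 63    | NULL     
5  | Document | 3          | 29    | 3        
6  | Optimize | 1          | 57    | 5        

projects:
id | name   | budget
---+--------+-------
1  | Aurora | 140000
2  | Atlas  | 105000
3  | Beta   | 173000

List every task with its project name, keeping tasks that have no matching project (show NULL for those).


LEFT JOIN keeps every row from tasks (the left table); where project_id has no match in projects, the project columns become NULL. Walk through each task:
  - task 1 (Plan): project_id=NULL, no match -> kept with NULL
  - task 2 (Deploy): project_id=1 -> matches Aurora
  - task 3 (Review): project_id=2 -> matches Atlas
  - task 4 (Test): project_id=NULL, no match -> kept with NULL
  - task 5 (Document): project_id=3 -> matches Beta
  - task 6 (Optimize): project_id=1 -> matches Aurora
All 6 rows appear; 2 have NULL project.

SQL:
SELECT a.name, b.name AS project
FROM tasks a
LEFT JOIN projects b ON a.project_id = b.id

Result:
name     | project
---------+--------
Plan     | NULL   
Deploy   | Aurora 
Review   | Atlas  
Test     | NULL   
Document | Beta   
Optimize | Aurora 


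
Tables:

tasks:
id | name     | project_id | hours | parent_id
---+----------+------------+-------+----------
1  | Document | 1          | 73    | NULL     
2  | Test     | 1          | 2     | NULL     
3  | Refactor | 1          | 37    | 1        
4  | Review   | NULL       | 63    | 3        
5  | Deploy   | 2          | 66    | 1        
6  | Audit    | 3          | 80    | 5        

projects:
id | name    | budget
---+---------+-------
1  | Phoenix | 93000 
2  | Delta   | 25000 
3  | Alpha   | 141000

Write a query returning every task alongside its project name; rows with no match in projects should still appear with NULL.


LEFT JOIN keeps every row from tasks (the left table); where project_id has no match in projects, the project columns become NULL. Walk through each task:
  - task 1 (Document): project_id=1 -> matches Phoenix
  - task 2 (Test): project_id=1 -> matches Phoenix
  - task 3 (Refactor): project_id=1 -> matches Phoenix
  - task 4 (Review): project_id=NULL, no match -> kept with NULL
  - task 5 (Deploy): project_id=2 -> matches Delta
  - task 6 (Audit): project_id=3 -> matches Alpha
All 6 rows appear; 1 has NULL project.

SQL:
SELECT a.name, b.name AS project
FROM tasks a
LEFT JOIN projects b ON a.project_id = b.id

Result:
name     | project
---------+--------
Document | Phoenix
Test     | Phoenix
Refactor | Phoenix
Review   | NULL   
Deploy   | Delta  
Audit    | Alpha  


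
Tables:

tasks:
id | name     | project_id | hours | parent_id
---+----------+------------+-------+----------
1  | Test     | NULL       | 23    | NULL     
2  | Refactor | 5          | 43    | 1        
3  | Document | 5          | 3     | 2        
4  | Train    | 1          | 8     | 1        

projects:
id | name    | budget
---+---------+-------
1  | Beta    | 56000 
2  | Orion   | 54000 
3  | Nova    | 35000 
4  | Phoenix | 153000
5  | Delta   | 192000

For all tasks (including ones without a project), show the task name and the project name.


LEFT JOIN keeps every row from tasks (the left table); where project_id has no match in projects, the project columns become NULL. Walk through each task:
  - task 1 (Test): project_id=NULL, no match -> kept with NULL
  - task 2 (Refactor): project_id=5 -> matches Delta
  - task 3 (Document): project_id=5 -> matches Delta
  - task 4 (Train): project_id=1 -> matches Beta
All 4 rows appear; 1 has NULL project.

SQL:
SELECT a.name, b.name AS project
FROM tasks a
LEFT JOIN projects b ON a.project_id = b.id

Result:
name     | project
---------+--------
Test     | NULL   
Refactor | Delta  
Document | Delta  
Train    | Beta   


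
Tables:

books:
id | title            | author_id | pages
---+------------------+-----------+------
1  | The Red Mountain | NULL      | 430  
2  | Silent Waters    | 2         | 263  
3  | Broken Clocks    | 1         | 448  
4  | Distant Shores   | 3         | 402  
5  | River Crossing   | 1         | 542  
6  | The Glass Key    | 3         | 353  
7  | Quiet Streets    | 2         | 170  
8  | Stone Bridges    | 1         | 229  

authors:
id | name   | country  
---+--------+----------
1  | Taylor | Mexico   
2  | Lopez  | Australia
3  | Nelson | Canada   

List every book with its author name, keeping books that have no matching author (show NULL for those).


LEFT JOIN keeps every row from books (the left table); where author_id has no match in authors, the author columns become NULL. Walk through each book:
  - book 1 (The Red Mountain): author_id=NULL, no match -> kept with NULL
  - book 2 (Silent Waters): author_id=2 -> matches Lopez
  - book 3 (Broken Clocks): author_id=1 -> matches Taylor
  - book 4 (Distant Shores): author_id=3 -> matches Nelson
  - book 5 (River Crossing): author_id=1 -> matches Taylor
  - book 6 (The Glass Key): author_id=3 -> matches Nelson
  - book 7 (Quiet Streets): author_id=2 -> matches Lopez
  - book 8 (Stone Bridges): author_id=1 -> matches Taylor
All 8 rows appear; 1 has NULL author.

SQL:
SELECT a.title, b.name AS author
FROM books a
LEFT JOIN authors b ON a.author_id = b.id

Result:
title            | author
-----------------+-------
The Red Mountain | NULL  
Silent Waters    | Lopez 
Broken Clocks    | Taylor
Distant Shores   | Nelson
River Crossing   | Taylor
The Glass Key    | Nelson
Quiet Streets    | Lopez 
Stone Bridges    | Taylor


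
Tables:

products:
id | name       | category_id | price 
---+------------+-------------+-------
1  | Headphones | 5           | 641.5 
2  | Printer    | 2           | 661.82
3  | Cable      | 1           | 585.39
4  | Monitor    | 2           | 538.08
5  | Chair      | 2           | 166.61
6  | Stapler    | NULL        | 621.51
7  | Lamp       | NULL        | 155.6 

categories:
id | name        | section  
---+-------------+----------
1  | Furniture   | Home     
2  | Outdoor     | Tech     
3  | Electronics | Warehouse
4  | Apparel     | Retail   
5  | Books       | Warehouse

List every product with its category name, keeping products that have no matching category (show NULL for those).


LEFT JOIN keeps every row from products (the left table); where category_id has no match in categories, the category columns become NULL. Walk through each product:
  - product 1 (Headphones): category_id=5 -> matches Books
  - product 2 (Printer): category_id=2 -> matches Outdoor
  - product 3 (Cable): category_id=1 -> matches Furniture
  - product 4 (Monitor): category_id=2 -> matches Outdoor
  - product 5 (Chair): category_id=2 -> matches Outdoor
  - product 6 (Stapler): category_id=NULL, no match -> kept with NULL
  - product 7 (Lamp): category_id=NULL, no match -> kept with NULL
All 7 rows appear; 2 have NULL category.

SQL:
SELECT a.name, b.name AS category
FROM products a
LEFT JOIN categories b ON a.category_id = b.id

Result:
name       | category 
-----------+----------
Headphones | Books    
Printer    | Outdoor  
Cable      | Furniture
Monitor    | Outdoor  
Chair      | Outdoor  
Stapler    | NULL     
Lamp       | NULL     


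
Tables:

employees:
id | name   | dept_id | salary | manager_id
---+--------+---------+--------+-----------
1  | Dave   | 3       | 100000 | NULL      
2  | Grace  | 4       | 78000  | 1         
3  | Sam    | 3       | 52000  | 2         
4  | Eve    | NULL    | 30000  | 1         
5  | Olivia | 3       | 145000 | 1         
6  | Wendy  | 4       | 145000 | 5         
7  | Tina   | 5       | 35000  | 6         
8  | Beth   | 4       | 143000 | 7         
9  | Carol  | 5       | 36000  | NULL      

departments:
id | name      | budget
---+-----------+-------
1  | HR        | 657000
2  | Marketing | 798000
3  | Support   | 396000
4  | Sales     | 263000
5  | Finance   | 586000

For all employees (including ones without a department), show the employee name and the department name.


LEFT JOIN keeps every row from employees (the left table); where dept_id has no match in departments, the department columns become NULL. Walk through each employee:
  - employee 1 (Dave): dept_id=3 -> matches Support
  - employee 2 (Grace): dept_id=4 -> matches Sales
  - employee 3 (Sam): dept_id=3 -> matches Support
  - employee 4 (Eve): dept_id=NULL, no match -> kept with NULL
  - employee 5 (Olivia): dept_id=3 -> matches Support
  - employee 6 (Wendy): dept_id=4 -> matches Sales
  - employee 7 (Tina): dept_id=5 -> matches Finance
  - employee 8 (Beth): dept_id=4 -> matches Sales
  - employee 9 (Carol): dept_id=5 -> matches Finance
All 9 rows appear; 1 has NULL department.

SQL:
SELECT a.name, b.name AS department
FROM employees a
LEFT JOIN departments b ON a.dept_id = b.id

Result:
name   | department
-------+-----------
Dave   | Support   
Grace  | Sales     
Sam    | Support   
Eve    | NULL      
Olivia | Support   
Wendy  | Sales     
Tina   | Finance   
Beth   | Sales     
Carol  | Finance   


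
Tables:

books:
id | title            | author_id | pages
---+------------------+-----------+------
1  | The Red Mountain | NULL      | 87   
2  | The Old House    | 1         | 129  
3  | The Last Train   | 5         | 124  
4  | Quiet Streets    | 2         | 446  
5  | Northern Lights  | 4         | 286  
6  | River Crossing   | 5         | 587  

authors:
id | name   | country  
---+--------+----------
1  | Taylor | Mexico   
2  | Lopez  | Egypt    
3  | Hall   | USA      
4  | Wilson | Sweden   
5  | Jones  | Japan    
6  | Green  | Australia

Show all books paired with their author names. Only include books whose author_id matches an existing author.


INNER JOIN keeps only books rows whose author_id matches an id in authors. Walk through each book:
  - book 1 (The Red Mountain): author_id=NULL, no match -> dropped
  - book 2 (The Old House): author_id=1 -> matches Taylor
  - book 3 (The Last Train): author_id=5 -> matches Jones
  - book 4 (Quiet Streets): author_id=2 -> matches Lopez
  - book 5 (Northern Lights): author_id=4 -> matches Wilson
  - book 6 (River Crossing): author_id=5 -> matches Jones
So 1 of 6 rows is dropped.

SQL:
SELECT a.title, b.name AS author
FROM books a
INNER JOIN authors b ON a.author_id = b.id

Result:
title           | author
----------------+-------
The Old House   | Taylor
The Last Train  | Jones 
Quiet Streets   | Lopez 
Northern Lights | Wilson
River Crossing  | Jones 


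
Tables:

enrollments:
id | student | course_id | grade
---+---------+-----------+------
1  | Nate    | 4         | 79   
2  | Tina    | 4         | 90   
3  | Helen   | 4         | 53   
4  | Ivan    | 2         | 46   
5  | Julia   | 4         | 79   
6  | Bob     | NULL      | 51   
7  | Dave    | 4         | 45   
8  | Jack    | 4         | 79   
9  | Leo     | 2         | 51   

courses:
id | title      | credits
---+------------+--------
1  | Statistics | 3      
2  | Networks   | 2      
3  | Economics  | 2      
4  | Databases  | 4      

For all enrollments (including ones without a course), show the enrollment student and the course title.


LEFT JOIN keeps every row from enrollments (the left table); where course_id has no match in courses, the course columns become NULL. Walk through each enrollment:
  - enrollment 1 (Nate): course_id=4 -> matches Databases
  - enrollment 2 (Tina): course_id=4 -> matches Databases
  - enrollment 3 (Helen): course_id=4 -> matches Databases
  - enrollment 4 (Ivan): course_id=2 -> matches Networks
  - enrollment 5 (Julia): course_id=4 -> matches Databases
  - enrollment 6 (Bob): course_id=NULL, no match -> kept with NULL
  - enrollment 7 (Dave): course_id=4 -> matches Databases
  - enrollment 8 (Jack): course_id=4 -> matches Databases
  - enrollment 9 (Leo): course_id=2 -> matches Networks
All 9 rows appear; 1 has NULL course.

SQL:
SELECT a.student, b.title AS course
FROM enrollments a
LEFT JOIN courses b ON a.course_id = b.id

Result:
student | course   
--------+----------
Nate    | Databases
Tina    | Databases
Helen   | Databases
Ivan    | Networks 
Julia   | Databases
Bob     | NULL     
Dave    | Databases
Jack    | Databases
Leo     | Networks 


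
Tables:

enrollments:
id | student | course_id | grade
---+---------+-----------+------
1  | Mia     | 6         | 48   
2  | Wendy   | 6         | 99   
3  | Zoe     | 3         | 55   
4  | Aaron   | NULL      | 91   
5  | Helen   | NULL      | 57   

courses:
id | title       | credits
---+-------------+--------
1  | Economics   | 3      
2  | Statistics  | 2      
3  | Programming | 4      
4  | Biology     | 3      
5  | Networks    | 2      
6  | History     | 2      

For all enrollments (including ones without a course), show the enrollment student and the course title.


LEFT JOIN keeps every row from enrollments (the left table); where course_id has no match in courses, the course columns become NULL. Walk through each enrollment:
  - enrollment 1 (Mia): course_id=6 -> matches History
  - enrollment 2 (Wendy): course_id=6 -> matches History
  - enrollment 3 (Zoe): course_id=3 -> matches Programming
  - enrollment 4 (Aaron): course_id=NULL, no match -> kept with NULL
  - enrollment 5 (Helen): course_id=NULL, no match -> kept with NULL
All 5 rows appear; 2 have NULL course.

SQL:
SELECT a.student, b.title AS course
FROM enrollments a
LEFT JOIN courses b ON a.course_id = b.id

Result:
student | course     
--------+------------
Mia     | History    
Wendy   | History    
Zoe     | Programming
Aaron   | NULL       
Helen   | NULL       


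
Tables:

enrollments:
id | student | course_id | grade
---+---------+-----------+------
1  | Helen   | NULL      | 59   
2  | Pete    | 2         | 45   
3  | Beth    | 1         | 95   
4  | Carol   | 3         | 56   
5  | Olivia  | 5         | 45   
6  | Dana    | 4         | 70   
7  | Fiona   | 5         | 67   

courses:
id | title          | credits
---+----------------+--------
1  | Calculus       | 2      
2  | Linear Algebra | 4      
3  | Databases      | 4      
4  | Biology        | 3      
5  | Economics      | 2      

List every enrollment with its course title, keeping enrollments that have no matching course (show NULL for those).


LEFT JOIN keeps every row from enrollments (the left table); where course_id has no match in courses, the course columns become NULL. Walk through each enrollment:
  - enrollment 1 (Helen): course_id=NULL, no match -> kept with NULL
  - enrollment 2 (Pete): course_id=2 -> matches Linear Algebra
  - enrollment 3 (Beth): course_id=1 -> matches Calculus
  - enrollment 4 (Carol): course_id=3 -> matches Databases
  - enrollment 5 (Olivia): course_id=5 -> matches Economics
  - enrollment 6 (Dana): course_id=4 -> matches Biology
  - enrollment 7 (Fiona): course_id=5 -> matches Economics
All 7 rows appear; 1 has NULL course.

SQL:
SELECT a.student, b.title AS course
FROM enrollments a
LEFT JOIN courses b ON a.course_id = b.id

Result:
student | course        
--------+---------------
Helen   | NULL          
Pete    | Linear Algebra
Beth    | Calculus      
Carol   | Databases     
Olivia  | Economics     
Dana    | Biology       
Fiona   | Economics     


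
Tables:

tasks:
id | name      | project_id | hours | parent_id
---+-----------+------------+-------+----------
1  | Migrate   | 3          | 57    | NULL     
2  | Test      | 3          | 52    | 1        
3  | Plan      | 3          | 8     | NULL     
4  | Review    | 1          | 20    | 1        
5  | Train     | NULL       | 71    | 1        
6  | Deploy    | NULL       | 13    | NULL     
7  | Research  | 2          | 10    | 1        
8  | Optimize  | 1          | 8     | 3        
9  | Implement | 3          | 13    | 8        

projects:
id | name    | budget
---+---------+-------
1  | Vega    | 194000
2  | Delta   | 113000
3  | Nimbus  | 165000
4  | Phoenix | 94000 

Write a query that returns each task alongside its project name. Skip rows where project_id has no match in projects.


INNER JOIN keeps only tasks rows whose project_id matches an id in projects. Walk through each task:
  - task 1 (Migrate): project_id=3 -> matches Nimbus
  - task 2 (Test): project_id=3 -> matches Nimbus
  - task 3 (Plan): project_id=3 -> matches Nimbus
  - task 4 (Review): project_id=1 -> matches Vega
  - task 5 (Train): project_id=NULL, no match -> dropped
  - task 6 (Deploy): project_id=NULL, no match -> dropped
  - task 7 (Research): project_id=2 -> matches Delta
  - task 8 (Optimize): project_id=1 -> matches Vega
  - task 9 (Implement): project_id=3 -> matches Nimbus
So 2 of 9 rows are dropped.

SQL:
SELECT a.name, b.name AS project
FROM tasks a
INNER JOIN projects b ON a.project_id = b.id

Result:
name      | project
----------+--------
Migrate   | Nimbus 
Test      | Nimbus 
Plan      | Nimbus 
Review    | Vega   
Research  | Delta  
Optimize  | Vega   
Implement | Nimbus 


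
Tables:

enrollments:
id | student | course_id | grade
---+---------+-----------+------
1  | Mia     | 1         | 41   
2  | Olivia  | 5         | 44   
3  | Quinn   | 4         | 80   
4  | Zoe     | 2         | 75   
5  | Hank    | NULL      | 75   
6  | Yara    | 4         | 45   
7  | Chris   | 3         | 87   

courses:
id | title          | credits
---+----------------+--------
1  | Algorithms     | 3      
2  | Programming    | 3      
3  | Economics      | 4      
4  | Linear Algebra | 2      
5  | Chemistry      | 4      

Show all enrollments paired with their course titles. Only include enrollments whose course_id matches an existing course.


INNER JOIN keeps only enrollments rows whose course_id matches an id in courses. Walk through each enrollment:
  - enrollment 1 (Mia): course_id=1 -> matches Algorithms
  - enrollment 2 (Olivia): course_id=5 -> matches Chemistry
  - enrollment 3 (Quinn): course_id=4 -> matches Linear Algebra
  - enrollment 4 (Zoe): course_id=2 -> matches Programming
  - enrollment 5 (Hank): course_id=NULL, no match -> dropped
  - enrollment 6 (Yara): course_id=4 -> matches Linear Algebra
  - enrollment 7 (Chris): course_id=3 -> matches Economics
So 1 of 7 rows is dropped.

SQL:
SELECT a.student, b.title AS course
FROM enrollments a
INNER JOIN courses b ON a.course_id = b.id

Result:
student | course        
--------+---------------
Mia     | Algorithms    
Olivia  | Chemistry     
Quinn   | Linear Algebra
Zoe     | Programming   
Yara    | Linear Algebra
Chris   | Economics     


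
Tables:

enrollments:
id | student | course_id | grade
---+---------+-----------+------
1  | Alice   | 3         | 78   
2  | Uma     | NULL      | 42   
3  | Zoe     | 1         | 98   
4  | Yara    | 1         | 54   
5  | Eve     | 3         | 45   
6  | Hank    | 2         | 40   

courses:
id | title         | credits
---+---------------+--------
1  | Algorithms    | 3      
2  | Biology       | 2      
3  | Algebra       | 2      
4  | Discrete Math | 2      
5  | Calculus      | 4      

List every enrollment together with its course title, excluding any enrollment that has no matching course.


INNER JOIN keeps only enrollments rows whose course_id matches an id in courses. Walk through each enrollment:
  - enrollment 1 (Alice): course_id=3 -> matches Algebra
  - enrollment 2 (Uma): course_id=NULL, no match -> dropped
  - enrollment 3 (Zoe): course_id=1 -> matches Algorithms
  - enrollment 4 (Yara): course_id=1 -> matches Algorithms
  - enrollment 5 (Eve): course_id=3 -> matches Algebra
  - enrollment 6 (Hank): course_id=2 -> matches Biology
So 1 of 6 rows is dropped.

SQL:
SELECT a.student, b.title AS course
FROM enrollments a
INNER JOIN courses b ON a.course_id = b.id

Result:
student | course    
--------+-----------
Alice   | Algebra   
Zoe     | Algorithms
Yara    | Algorithms
Eve     | Algebra   
Hank    | Biology   


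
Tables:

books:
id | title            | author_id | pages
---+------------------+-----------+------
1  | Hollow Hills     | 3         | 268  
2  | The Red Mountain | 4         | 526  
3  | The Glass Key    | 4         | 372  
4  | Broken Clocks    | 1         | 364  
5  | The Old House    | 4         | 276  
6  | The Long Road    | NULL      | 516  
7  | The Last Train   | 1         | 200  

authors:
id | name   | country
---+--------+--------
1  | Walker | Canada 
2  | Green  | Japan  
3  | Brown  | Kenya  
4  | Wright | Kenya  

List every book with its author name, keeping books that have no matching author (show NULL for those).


LEFT JOIN keeps every row from books (the left table); where author_id has no match in authors, the author columns become NULL. Walk through each book:
  - book 1 (Hollow Hills): author_id=3 -> matches Brown
  - book 2 (The Red Mountain): author_id=4 -> matches Wright
  - book 3 (The Glass Key): author_id=4 -> matches Wright
  - book 4 (Broken Clocks): author_id=1 -> matches Walker
  - book 5 (The Old House): author_id=4 -> matches Wright
  - book 6 (The Long Road): author_id=NULL, no match -> kept with NULL
  - book 7 (The Last Train): author_id=1 -> matches Walker
All 7 rows appear; 1 has NULL author.

SQL:
SELECT a.title, b.name AS author
FROM books a
LEFT JOIN authors b ON a.author_id = b.id

Result:
title            | author
-----------------+-------
Hollow Hills     | Brown 
The Red Mountain | Wright
The Glass Key    | Wright
Broken Clocks    | Walker
The Old House    | Wright
The Long Road    | NULL  
The Last Train   | Walker


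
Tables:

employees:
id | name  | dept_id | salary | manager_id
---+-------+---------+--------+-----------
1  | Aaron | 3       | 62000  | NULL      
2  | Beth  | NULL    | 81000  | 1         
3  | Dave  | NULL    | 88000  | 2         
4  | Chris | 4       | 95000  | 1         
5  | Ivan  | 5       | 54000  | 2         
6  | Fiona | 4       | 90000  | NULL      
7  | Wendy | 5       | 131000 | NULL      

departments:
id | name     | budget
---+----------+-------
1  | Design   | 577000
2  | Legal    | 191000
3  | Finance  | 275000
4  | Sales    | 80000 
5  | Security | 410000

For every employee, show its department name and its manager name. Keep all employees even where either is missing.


Two LEFT JOINs from the same base table employees: one to departments via dept_id, one to employees itself via manager_id. Both are LEFT so every employee is preserved.
Match against departments:
  - employee 1 (Aaron): dept_id=3 -> matches Finance
  - employee 2 (Beth): dept_id=NULL, no match -> kept with NULL
  - employee 3 (Dave): dept_id=NULL, no match -> kept with NULL
  - employee 4 (Chris): dept_id=4 -> matches Sales
  - employee 5 (Ivan): dept_id=5 -> matches Security
  - employee 6 (Fiona): dept_id=4 -> matches Sales
  - employee 7 (Wendy): dept_id=5 -> matches Security
Match against employees (self):
  - employee 1 (Aaron): manager_id=NULL -> NULL
  - employee 2 (Beth): manager_id=1 -> Aaron
  - employee 3 (Dave): manager_id=2 -> Beth
  - employee 4 (Chris): manager_id=1 -> Aaron
  - employee 5 (Ivan): manager_id=2 -> Beth
  - employee 6 (Fiona): manager_id=NULL -> NULL
  - employee 7 (Wendy): manager_id=NULL -> NULL

SQL:
SELECT a.name, b.name AS department, c.name AS manager
FROM employees a
LEFT JOIN departments b ON a.dept_id = b.id
LEFT JOIN employees c ON a.manager_id = c.id

Result:
name  | department | manager
------+------------+--------
Aaron | Finance    | NULL   
Beth  | NULL       | Aaron  
Dave  | NULL       | Beth   
Chris | Sales      | Aaron  
Ivan  | Security   | Beth   
Fiona | Sales      | NULL   
Wendy | Security   | NULL   


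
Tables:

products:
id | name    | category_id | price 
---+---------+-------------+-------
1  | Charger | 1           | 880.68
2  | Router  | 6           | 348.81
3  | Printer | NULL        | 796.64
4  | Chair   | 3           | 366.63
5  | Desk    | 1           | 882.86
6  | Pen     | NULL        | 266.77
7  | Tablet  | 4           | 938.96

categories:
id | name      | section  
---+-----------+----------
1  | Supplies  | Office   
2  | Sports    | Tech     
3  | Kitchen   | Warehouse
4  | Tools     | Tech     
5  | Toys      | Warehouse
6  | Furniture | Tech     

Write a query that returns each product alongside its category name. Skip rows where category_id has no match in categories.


INNER JOIN keeps only products rows whose category_id matches an id in categories. Walk through each product:
  - product 1 (Charger): category_id=1 -> matches Supplies
  - product 2 (Router): category_id=6 -> matches Furniture
  - product 3 (Printer): category_id=NULL, no match -> dropped
  - product 4 (Chair): category_id=3 -> matches Kitchen
  - product 5 (Desk): category_id=1 -> matches Supplies
  - product 6 (Pen): category_id=NULL, no match -> dropped
  - product 7 (Tablet): category_id=4 -> matches Tools
So 2 of 7 rows are dropped.

SQL:
SELECT a.name, b.name AS category
FROM products a
INNER JOIN categories b ON a.category_id = b.id

Result:
name    | category 
--------+----------
Charger | Supplies 
Router  | Furniture
Chair   | Kitchen  
Desk    | Supplies 
Tablet  | Tools    


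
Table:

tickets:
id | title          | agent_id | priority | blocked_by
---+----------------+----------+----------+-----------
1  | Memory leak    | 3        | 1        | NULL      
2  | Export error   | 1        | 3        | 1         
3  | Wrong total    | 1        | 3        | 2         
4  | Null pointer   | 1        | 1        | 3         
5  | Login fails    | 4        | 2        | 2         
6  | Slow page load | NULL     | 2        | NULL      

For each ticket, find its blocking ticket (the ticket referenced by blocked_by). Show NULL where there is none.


This is a self-join: tickets is joined to a second copy of itself, matching each row's blocked_by to another row's id. Use LEFT JOIN so rows with blocked_by=NULL are kept.
  - ticket 1 (Memory leak): blocked_by=NULL -> NULL
  - ticket 2 (Export error): blocked_by=1 -> Memory leak
  - ticket 3 (Wrong total): blocked_by=2 -> Export error
  - ticket 4 (Null pointer): blocked_by=3 -> Wrong total
  - ticket 5 (Login fails): blocked_by=2 -> Export error
  - ticket 6 (Slow page load): blocked_by=NULL -> NULL

SQL:
SELECT a.title AS item, b.title AS blocked_by
FROM tickets a
LEFT JOIN tickets b ON a.blocked_by = b.id

Result:
item           | blocked_by  
---------------+-------------
Memory leak    | NULL        
Export error   | Memory leak 
Wrong total    | Export error
Null pointer   | Wrong total 
Login fails    | Export error
Slow page load | NULL        


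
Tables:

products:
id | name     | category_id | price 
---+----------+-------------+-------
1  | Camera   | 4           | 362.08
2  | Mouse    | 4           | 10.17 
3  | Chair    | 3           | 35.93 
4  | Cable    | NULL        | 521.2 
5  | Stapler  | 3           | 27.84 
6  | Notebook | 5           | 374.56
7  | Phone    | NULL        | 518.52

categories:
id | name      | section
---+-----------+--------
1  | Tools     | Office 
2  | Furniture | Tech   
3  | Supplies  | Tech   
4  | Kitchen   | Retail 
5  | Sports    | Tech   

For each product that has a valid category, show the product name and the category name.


INNER JOIN keeps only products rows whose category_id matches an id in categories. Walk through each product:
  - product 1 (Camera): category_id=4 -> matches Kitchen
  - product 2 (Mouse): category_id=4 -> matches Kitchen
  - product 3 (Chair): category_id=3 -> matches Supplies
  - product 4 (Cable): category_id=NULL, no match -> dropped
  - product 5 (Stapler): category_id=3 -> matches Supplies
  - product 6 (Notebook): category_id=5 -> matches Sports
  - product 7 (Phone): category_id=NULL, no match -> dropped
So 2 of 7 rows are dropped.

SQL:
SELECT a.name, b.name AS category
FROM products a
INNER JOIN categories b ON a.category_id = b.id

Result:
name     | category
---------+---------
Camera   | Kitchen 
Mouse    | Kitchen 
Chair    | Supplies
Stapler  | Supplies
Notebook | Sports  


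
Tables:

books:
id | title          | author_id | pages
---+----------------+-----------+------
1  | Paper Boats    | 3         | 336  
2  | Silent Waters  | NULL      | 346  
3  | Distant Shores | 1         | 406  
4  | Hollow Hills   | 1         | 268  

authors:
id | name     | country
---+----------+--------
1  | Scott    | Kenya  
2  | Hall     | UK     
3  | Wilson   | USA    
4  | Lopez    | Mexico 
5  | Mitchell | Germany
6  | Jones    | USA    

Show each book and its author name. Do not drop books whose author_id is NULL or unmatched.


LEFT JOIN keeps every row from books (the left table); where author_id has no match in authors, the author columns become NULL. Walk through each book:
  - book 1 (Paper Boats): author_id=3 -> matches Wilson
  - book 2 (Silent Waters): author_id=NULL, no match -> kept with NULL
  - book 3 (Distant Shores): author_id=1 -> matches Scott
  - book 4 (Hollow Hills): author_id=1 -> matches Scott
All 4 rows appear; 1 has NULL author.

SQL:
SELECT a.title, b.name AS author
FROM books a
LEFT JOIN authors b ON a.author_id = b.id

Result:
title          | author
---------------+-------
Paper Boats    | Wilson
Silent Waters  | NULL  
Distant Shores | Scott 
Hollow Hills   | Scott 


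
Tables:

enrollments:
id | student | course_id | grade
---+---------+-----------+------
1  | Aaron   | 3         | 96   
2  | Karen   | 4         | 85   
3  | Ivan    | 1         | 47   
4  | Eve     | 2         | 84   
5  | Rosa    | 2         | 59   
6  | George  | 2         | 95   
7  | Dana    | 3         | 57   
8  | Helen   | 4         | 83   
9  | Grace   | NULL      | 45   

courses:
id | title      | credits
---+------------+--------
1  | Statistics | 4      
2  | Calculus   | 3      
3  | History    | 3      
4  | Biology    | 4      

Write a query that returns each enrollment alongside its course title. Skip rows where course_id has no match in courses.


INNER JOIN keeps only enrollments rows whose course_id matches an id in courses. Walk through each enrollment:
  - enrollment 1 (Aaron): course_id=3 -> matches History
  - enrollment 2 (Karen): course_id=4 -> matches Biology
  - enrollment 3 (Ivan): course_id=1 -> matches Statistics
  - enrollment 4 (Eve): course_id=2 -> matches Calculus
  - enrollment 5 (Rosa): course_id=2 -> matches Calculus
  - enrollment 6 (George): course_id=2 -> matches Calculus
  - enrollment 7 (Dana): course_id=3 -> matches History
  - enrollment 8 (Helen): course_id=4 -> matches Biology
  - enrollment 9 (Grace): course_id=NULL, no match -> dropped
So 1 of 9 rows is dropped.

SQL:
SELECT a.student, b.title AS course
FROM enrollments a
INNER JOIN courses b ON a.course_id = b.id

Result:
student | course    
--------+-----------
Aaron   | History   
Karen   | Biology   
Ivan    | Statistics
Eve     | Calculus  
Rosa    | Calculus  
George  | Calculus  
Dana    | History   
Helen   | Biology   


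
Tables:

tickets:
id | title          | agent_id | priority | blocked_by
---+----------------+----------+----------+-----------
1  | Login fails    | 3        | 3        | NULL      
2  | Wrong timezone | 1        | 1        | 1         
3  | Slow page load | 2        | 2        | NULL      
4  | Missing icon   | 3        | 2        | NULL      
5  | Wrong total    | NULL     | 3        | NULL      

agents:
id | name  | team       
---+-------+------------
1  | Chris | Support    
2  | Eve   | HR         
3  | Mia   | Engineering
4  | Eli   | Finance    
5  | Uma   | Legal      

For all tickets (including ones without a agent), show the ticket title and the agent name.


LEFT JOIN keeps every row from tickets (the left table); where agent_id has no match in agents, the agent columns become NULL. Walk through each ticket:
  - ticket 1 (Login fails): agent_id=3 -> matches Mia
  - ticket 2 (Wrong timezone): agent_id=1 -> matches Chris
  - ticket 3 (Slow page load): agent_id=2 -> matches Eve
  - ticket 4 (Missing icon): agent_id=3 -> matches Mia
  - ticket 5 (Wrong total): agent_id=NULL, no match -> kept with NULL
All 5 rows appear; 1 has NULL agent.

SQL:
SELECT a.title, b.name AS agent
FROM tickets a
LEFT JOIN agents b ON a.agent_id = b.id

Result:
title          | agent
---------------+------
Login fails    | Mia  
Wrong timezone | Chris
Slow page load | Eve  
Missing icon   | Mia  
Wrong total    | NULL 


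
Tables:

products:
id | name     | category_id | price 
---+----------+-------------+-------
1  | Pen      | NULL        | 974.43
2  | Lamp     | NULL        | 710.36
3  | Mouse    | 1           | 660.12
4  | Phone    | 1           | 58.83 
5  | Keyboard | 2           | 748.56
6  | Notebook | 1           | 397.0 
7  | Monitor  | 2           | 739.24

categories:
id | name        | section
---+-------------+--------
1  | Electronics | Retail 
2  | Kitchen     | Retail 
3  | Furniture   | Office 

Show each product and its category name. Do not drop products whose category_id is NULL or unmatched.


LEFT JOIN keeps every row from products (the left table); where category_id has no match in categories, the category columns become NULL. Walk through each product:
  - product 1 (Pen): category_id=NULL, no match -> kept with NULL
  - product 2 (Lamp): category_id=NULL, no match -> kept with NULL
  - product 3 (Mouse): category_id=1 -> matches Electronics
  - product 4 (Phone): category_id=1 -> matches Electronics
  - product 5 (Keyboard): category_id=2 -> matches Kitchen
  - product 6 (Notebook): category_id=1 -> matches Electronics
  - product 7 (Monitor): category_id=2 -> matches Kitchen
All 7 rows appear; 2 have NULL category.

SQL:
SELECT a.name, b.name AS category
FROM products a
LEFT JOIN categories b ON a.category_id = b.id

Result:
name     | category   
---------+------------
Pen      | NULL       
Lamp     | NULL       
Mouse    | Electronics
Phone    | Electronics
Keyboard | Kitchen    
Notebook | Electronics
Monitor  | Kitchen    


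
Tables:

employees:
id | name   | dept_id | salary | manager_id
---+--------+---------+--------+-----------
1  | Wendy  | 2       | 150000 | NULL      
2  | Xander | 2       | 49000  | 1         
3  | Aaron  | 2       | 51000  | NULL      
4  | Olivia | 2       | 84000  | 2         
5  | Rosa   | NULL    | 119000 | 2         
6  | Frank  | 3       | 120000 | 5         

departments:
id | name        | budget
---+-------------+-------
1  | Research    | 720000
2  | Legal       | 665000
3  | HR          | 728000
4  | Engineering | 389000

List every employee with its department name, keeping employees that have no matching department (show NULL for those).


LEFT JOIN keeps every row from employees (the left table); where dept_id has no match in departments, the department columns become NULL. Walk through each employee:
  - employee 1 (Wendy): dept_id=2 -> matches Legal
  - employee 2 (Xander): dept_id=2 -> matches Legal
  - employee 3 (Aaron): dept_id=2 -> matches Legal
  - employee 4 (Olivia): dept_id=2 -> matches Legal
  - employee 5 (Rosa): dept_id=NULL, no match -> kept with NULL
  - employee 6 (Frank): dept_id=3 -> matches HR
All 6 rows appear; 1 has NULL department.

SQL:
SELECT a.name, b.name AS department
FROM employees a
LEFT JOIN departments b ON a.dept_id = b.id

Result:
name   | department
-------+-----------
Wendy  | Legal     
Xander | Legal     
Aaron  | Legal     
Olivia | Legal     
Rosa   | NULL      
Frank  | HR        


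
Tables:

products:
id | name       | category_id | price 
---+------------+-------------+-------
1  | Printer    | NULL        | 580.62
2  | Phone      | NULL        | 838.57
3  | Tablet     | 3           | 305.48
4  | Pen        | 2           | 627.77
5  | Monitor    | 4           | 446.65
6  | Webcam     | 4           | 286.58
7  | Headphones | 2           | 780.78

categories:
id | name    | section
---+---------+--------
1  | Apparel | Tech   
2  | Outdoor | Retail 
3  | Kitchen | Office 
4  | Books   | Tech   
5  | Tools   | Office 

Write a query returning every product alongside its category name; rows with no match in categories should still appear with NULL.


LEFT JOIN keeps every row from products (the left table); where category_id has no match in categories, the category columns become NULL. Walk through each product:
  - product 1 (Printer): category_id=NULL, no match -> kept with NULL
  - product 2 (Phone): category_id=NULL, no match -> kept with NULL
  - product 3 (Tablet): category_id=3 -> matches Kitchen
  - product 4 (Pen): category_id=2 -> matches Outdoor
  - product 5 (Monitor): category_id=4 -> matches Books
  - product 6 (Webcam): category_id=4 -> matches Books
  - product 7 (Headphones): category_id=2 -> matches Outdoor
All 7 rows appear; 2 have NULL category.

SQL:
SELECT a.name, b.name AS category
FROM products a
LEFT JOIN categories b ON a.category_id = b.id

Result:
name       | category
-----------+---------
Printer    | NULL    
Phone      | NULL    
Tablet     | Kitchen 
Pen        | Outdoor 
Monitor    | Books   
Webcam     | Books   
Headphones | Outdoor 


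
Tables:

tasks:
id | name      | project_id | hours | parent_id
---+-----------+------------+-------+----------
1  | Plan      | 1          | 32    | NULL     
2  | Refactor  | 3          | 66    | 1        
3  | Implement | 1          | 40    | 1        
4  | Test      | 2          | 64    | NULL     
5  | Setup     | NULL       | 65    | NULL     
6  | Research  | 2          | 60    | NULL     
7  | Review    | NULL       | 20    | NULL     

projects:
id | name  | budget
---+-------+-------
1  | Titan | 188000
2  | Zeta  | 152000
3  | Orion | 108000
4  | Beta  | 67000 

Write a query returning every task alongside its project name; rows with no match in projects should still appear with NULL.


LEFT JOIN keeps every row from tasks (the left table); where project_id has no match in projects, the project columns become NULL. Walk through each task:
  - task 1 (Plan): project_id=1 -> matches Titan
  - task 2 (Refactor): project_id=3 -> matches Orion
  - task 3 (Implement): project_id=1 -> matches Titan
  - task 4 (Test): project_id=2 -> matches Zeta
  - task 5 (Setup): project_id=NULL, no match -> kept with NULL
  - task 6 (Research): project_id=2 -> matches Zeta
  - task 7 (Review): project_id=NULL, no match -> kept with NULL
All 7 rows appear; 2 have NULL project.

SQL:
SELECT a.name, b.name AS project
FROM tasks a
LEFT JOIN projects b ON a.project_id = b.id

Result:
name      | project
----------+--------
Plan      | Titan  
Refactor  | Orion  
Implement | Titan  
Test      | Zeta   
Setup     | NULL   
Research  | Zeta   
Review    | NULL   
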